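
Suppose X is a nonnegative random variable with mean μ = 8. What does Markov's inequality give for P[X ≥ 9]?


μ = E[X] = 8, a = 9.
Markov: P[X ≥ 9] ≤ μ/a = (8)/9 = 8/9.
Numerically: ≈ 0.889.
(Since a = 9 > μ = 8.000, the bound 8/9 is < 1 and informative.)

P[X ≥ 9] ≤ 8/9 ≈ 0.889.


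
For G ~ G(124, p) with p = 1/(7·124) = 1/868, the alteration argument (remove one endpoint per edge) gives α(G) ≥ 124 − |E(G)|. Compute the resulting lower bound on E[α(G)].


E[|E(G)|] = C(124, 2)·p = 7626 · (1/868) = 123/14.
E[α(G)] ≥ n − E[|E(G)|] = 124 − 123/14 = 1613/14.
Numerically: ≈ 115.214.
(This is only a lower bound; the true E[α(G)] may be larger.)

E[α(G)] ≥ 1613/14 ≈ 115.214.


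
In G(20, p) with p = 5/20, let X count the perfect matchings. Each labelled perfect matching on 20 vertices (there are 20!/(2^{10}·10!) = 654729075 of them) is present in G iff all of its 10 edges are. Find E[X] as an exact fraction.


K_20 has 20!/(2^{10}·10!) = 654729075 labelled perfect matchings.
For each such perfect matching H, let X_H = 1 if all 10 edges of H are present in G. Then P[X_H = 1] = p^{10} = (1/4)^{10} = 1/1048576.
By linearity: E[X] = Σ_H E[X_H] = 654729075 · p^{10} = 654729075 · 1/1048576 = 654729075/1048576.
Numerically: E[X] ≈ 624.

E[X] = 654729075 · (1/4)^{10} = 654729075/1048576 ≈ 624.


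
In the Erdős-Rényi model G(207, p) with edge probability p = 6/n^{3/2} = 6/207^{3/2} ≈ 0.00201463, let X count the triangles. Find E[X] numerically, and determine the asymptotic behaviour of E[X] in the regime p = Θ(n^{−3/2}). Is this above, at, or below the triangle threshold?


Number of potential triangles: C(207, 3) = 1456935.
Each occurs with probability p³ ≈ (0.00201463)³ ≈ 8.17687195e-09.
By linearity: E[X] = C(207, 3)·p³ ≈ 1456935 · 8.17687195e-09 ≈ 0.011913.
Since α = 3/2 > 1, p = c/n^{3/2} = o(1/n) is below the triangle threshold p ~ 1/n. Asymptotically E[X] ~ (c³/6)·n^{3(1−α)} = (6³/6)·n^{-1.5} → 0, so by Markov's inequality G has no triangles w.h.p.

E[X] ≈ 0.011913; in regime p = Θ(1/n^{3/2}) E[X] tends to 0 (below the triangle threshold p ~ 1/n).


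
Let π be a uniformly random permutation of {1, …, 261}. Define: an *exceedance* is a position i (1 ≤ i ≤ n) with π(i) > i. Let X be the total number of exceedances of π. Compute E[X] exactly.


Write X = Σ_{i=1}^{261} X_i, where X_i = 1_{π(i) > i}.
For each fixed i, π(i) is uniform over {1, …, 261} (marginal of a uniform permutation), so P[π(i) > i] = (n − i)/n. Summing: Σ_{i=1}^{261} (n − i)/n = (0 + 1 + … + 260)/261 = 261(261 − 1)/(2·261) = (261 − 1)/2.
Hence E[X] = Σ_{i=1}^{261} (261 − i)/261 = 130 ≈ 130.000000.

E[X] = 130 = 130.000000.


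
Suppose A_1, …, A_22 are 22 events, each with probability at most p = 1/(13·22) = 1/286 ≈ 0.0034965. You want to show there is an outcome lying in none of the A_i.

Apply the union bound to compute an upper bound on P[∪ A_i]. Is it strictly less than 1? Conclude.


Union bound: P[∪_{i=1}^{22} A_i] ≤ Σ_i P[A_i] ≤ 22·p = 22·(1/286) = 1/13.
Numerically: 1/13 ≈ 0.0769231.
Is 1/13 < 1? YES.
Since P[∪ A_i] ≤ 1/13 < 1, the complement has P[∩ A_i^c] ≥ 1 − 1/13 = 12/13 > 0, so some outcome avoids every A_i.

22·p = 1/13 ≈ 0.0769231; existence CERTIFIED by the union bound.


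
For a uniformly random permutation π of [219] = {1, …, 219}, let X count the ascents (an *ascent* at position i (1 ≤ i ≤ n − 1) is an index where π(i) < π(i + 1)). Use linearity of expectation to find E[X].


Write X = Σ X_I over i = 1, …, 218, with X_I the indicator of one ascent.
There are 218 indicators.
For each fixed i, the pair (π(i), π(i+1)) is a uniformly random ordered pair of distinct values from {1, …, 219}; by symmetry P[π(i) < π(i+1)] = 1/2.
By linearity: E[X] = 218 · (1/2) = (219 − 1) · (1/2) = 109 ≈ 109.00000.

E[X] = 109 = 109.00000.


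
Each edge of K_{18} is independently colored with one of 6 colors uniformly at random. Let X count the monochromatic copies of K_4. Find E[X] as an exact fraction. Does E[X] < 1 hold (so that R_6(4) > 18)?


E[X] = C(18, 4) · 6^{1 − 6} = 3060 · 6^{−5} = 3060/7776.
As a reduced fraction: E[X] = 85/216 ≈ 0.394.
Is E[X] < 1? YES.
Since E[X] < 1, there exists a 6-coloring of K_{18} with no monochromatic K_4; hence R_6(4) > 18.

E[X] = 85/216 ≈ 0.394; E[X] < 1, so R_6(4) > 18.


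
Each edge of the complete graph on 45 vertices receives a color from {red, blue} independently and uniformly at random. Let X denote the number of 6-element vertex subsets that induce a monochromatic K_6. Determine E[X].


Let X = Σ_S X_S over the C(45, 6) = 8145060 subsets S of size 6, where X_S = 1 if the K_6 on S is monochromatic.
For a fixed S, the K_6 on S has C(6, 2) = 15 edges. P[all 15 edges red] = (1/2)^15, and likewise for blue, so P[monochromatic] = 2·(1/2)^15 = 2^{1 − 15} = 1/16384.
By linearity of expectation: E[X] = C(45, 6) · 2^{1 − 15} = 8145060 · 1/16384 = 2036265/4096.
Numerically: E[X] ≈ 497.13501.

E[X] = C(45,6)·2^(1−C(6,2)) = 2036265/4096 ≈ 497.13501.


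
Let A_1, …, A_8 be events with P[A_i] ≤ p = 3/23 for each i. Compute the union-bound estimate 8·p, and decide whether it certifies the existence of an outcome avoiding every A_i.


Union bound: P[∪_{i=1}^{8} A_i] ≤ Σ_i P[A_i] ≤ 8·p = 8·(3/23) = 24/23.
Numerically: 24/23 ≈ 1.043.
Is 24/23 < 1? NO.
Since the bound 24/23 is ≥ 1, the union bound is uninformative here; it does NOT by itself certify existence.

8·p = 24/23 ≈ 1.043; existence NOT certified by the union bound.


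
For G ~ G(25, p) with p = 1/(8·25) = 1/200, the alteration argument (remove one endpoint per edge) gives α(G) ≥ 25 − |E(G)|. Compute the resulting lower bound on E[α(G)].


E[|E(G)|] = C(25, 2)·p = 300 · (1/200) = 3/2.
E[α(G)] ≥ n − E[|E(G)|] = 25 − 3/2 = 47/2.
Numerically: ≈ 23.50000.
(This is only a lower bound; the true E[α(G)] may be larger.)

E[α(G)] ≥ 47/2 ≈ 23.50000.


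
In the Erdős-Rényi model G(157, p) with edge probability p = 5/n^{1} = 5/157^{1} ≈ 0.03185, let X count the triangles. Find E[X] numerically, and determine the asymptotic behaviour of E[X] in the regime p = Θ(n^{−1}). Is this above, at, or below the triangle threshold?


Number of potential triangles: C(157, 3) = 632710.
Each occurs with probability p³ ≈ (0.03185)³ ≈ 3.230063e-05.
By linearity: E[X] = C(157, 3)·p³ ≈ 632710 · 3.230063e-05 ≈ 20.4369.
Here α = 1, so p = 5/n is exactly at the triangle threshold p ~ 1/n. Asymptotically E[X] → c³/6 = 5³/6 = 125/6 ≈ 20.8333, a bounded constant. In this regime the triangle count is asymptotically Poisson(c³/6).

E[X] ≈ 20.4369; in regime p = Θ(1/n^{1}) E[X] stays bounded (at the triangle threshold p ~ 1/n).


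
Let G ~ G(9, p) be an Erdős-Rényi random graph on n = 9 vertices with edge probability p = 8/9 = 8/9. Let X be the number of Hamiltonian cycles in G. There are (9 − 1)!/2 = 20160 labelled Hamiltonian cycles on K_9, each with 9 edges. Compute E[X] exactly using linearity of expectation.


K_9 has (9 − 1)!/2 = 20160 labelled Hamiltonian cycles.
For each such Hamiltonian cycle H, let X_H = 1 if all 9 edges of H are present in G. Then P[X_H = 1] = p^{9} = (8/9)^{9} = 134217728/387420489.
By linearity: E[X] = Σ_H E[X_H] = 20160 · p^{9} = 20160 · 134217728/387420489 = 300647710720/43046721.
Numerically: E[X] ≈ 6984.22.

E[X] = 20160 · (8/9)^{9} = 300647710720/43046721 ≈ 6984.22.


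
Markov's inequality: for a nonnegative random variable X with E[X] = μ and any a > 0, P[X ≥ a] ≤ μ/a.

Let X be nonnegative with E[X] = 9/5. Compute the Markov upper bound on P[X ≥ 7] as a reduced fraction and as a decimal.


μ = E[X] = 9/5, a = 7.
Markov: P[X ≥ 7] ≤ μ/a = (9/5)/7 = 9/35.
Numerically: ≈ 0.25714.
(Since a = 7 > μ = 1.80000, the bound 9/35 is < 1 and informative.)

P[X ≥ 7] ≤ 9/35 ≈ 0.25714.


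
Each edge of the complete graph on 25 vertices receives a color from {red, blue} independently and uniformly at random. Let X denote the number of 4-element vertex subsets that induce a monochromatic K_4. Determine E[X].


Let X = Σ_S X_S over the C(25, 4) = 12650 subsets S of size 4, where X_S = 1 if the K_4 on S is monochromatic.
For a fixed S, the K_4 on S has C(4, 2) = 6 edges. P[all 6 edges red] = (1/2)^6, and likewise for blue, so P[monochromatic] = 2·(1/2)^6 = 2^{1 − 6} = 1/32.
By linearity of expectation: E[X] = C(25, 4) · 2^{1 − 6} = 12650 · 1/32 = 6325/16.
Numerically: E[X] ≈ 395.31250.

E[X] = C(25,4)·2^(1−C(4,2)) = 6325/16 ≈ 395.31250.


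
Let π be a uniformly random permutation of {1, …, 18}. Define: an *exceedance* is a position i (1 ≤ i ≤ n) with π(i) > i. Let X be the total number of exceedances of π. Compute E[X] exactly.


Write X = Σ_{i=1}^{18} X_i, where X_i = 1_{π(i) > i}.
For each fixed i, π(i) is uniform over {1, …, 18} (marginal of a uniform permutation), so P[π(i) > i] = (n − i)/n. Summing: Σ_{i=1}^{18} (n − i)/n = (0 + 1 + … + 17)/18 = 18(18 − 1)/(2·18) = (18 − 1)/2.
Hence E[X] = Σ_{i=1}^{18} (18 − i)/18 = 17/2 ≈ 8.5000.

E[X] = 17/2 = 8.5000.


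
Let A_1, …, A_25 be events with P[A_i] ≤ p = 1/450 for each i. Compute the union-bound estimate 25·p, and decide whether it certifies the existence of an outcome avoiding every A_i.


Union bound: P[∪_{i=1}^{25} A_i] ≤ Σ_i P[A_i] ≤ 25·p = 25·(1/450) = 1/18.
Numerically: 1/18 ≈ 0.05556.
Is 1/18 < 1? YES.
Since P[∪ A_i] ≤ 1/18 < 1, the complement has P[∩ A_i^c] ≥ 1 − 1/18 = 17/18 > 0, so some outcome avoids every A_i.

25·p = 1/18 ≈ 0.05556; existence CERTIFIED by the union bound.


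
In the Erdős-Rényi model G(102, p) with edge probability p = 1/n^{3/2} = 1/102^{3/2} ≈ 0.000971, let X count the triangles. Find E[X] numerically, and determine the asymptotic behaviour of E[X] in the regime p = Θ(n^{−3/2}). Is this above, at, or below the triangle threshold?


Number of potential triangles: C(102, 3) = 171700.
Each occurs with probability p³ ≈ (0.000971)³ ≈ 9.14743e-10.
By linearity: E[X] = C(102, 3)·p³ ≈ 171700 · 9.14743e-10 ≈ 0.000.
Since α = 3/2 > 1, p = c/n^{3/2} = o(1/n) is below the triangle threshold p ~ 1/n. Asymptotically E[X] ~ (c³/6)·n^{3(1−α)} = (1³/6)·n^{-1.5} → 0, so by Markov's inequality G has no triangles w.h.p.

E[X] ≈ 0.000; in regime p = Θ(1/n^{3/2}) E[X] tends to 0 (below the triangle threshold p ~ 1/n).


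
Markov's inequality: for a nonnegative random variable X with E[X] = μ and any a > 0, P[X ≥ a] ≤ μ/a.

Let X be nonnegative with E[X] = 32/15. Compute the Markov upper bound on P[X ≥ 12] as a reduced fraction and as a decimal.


μ = E[X] = 32/15, a = 12.
Markov: P[X ≥ 12] ≤ μ/a = (32/15)/12 = 8/45.
Numerically: ≈ 0.177778.
(Since a = 12 > μ = 2.133333, the bound 8/45 is < 1 and informative.)

P[X ≥ 12] ≤ 8/45 ≈ 0.177778.


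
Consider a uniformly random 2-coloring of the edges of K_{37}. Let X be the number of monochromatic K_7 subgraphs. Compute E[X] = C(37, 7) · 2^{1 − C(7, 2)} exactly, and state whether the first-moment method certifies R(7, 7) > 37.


E[X] = C(37, 7) · 2^{1 − 21} = 10295472 · 2^{−20} = 10295472/1048576.
As a reduced fraction: E[X] = 643467/65536 ≈ 9.818527.
Is E[X] < 1? NO.
Since E[X] ≥ 1, the first-moment bound is inconclusive at n = 37; it does NOT by itself certify R(7, 7) > 37.

E[X] = 643467/65536 ≈ 9.818527; E[X] ≥ 1; first-moment method inconclusive here.


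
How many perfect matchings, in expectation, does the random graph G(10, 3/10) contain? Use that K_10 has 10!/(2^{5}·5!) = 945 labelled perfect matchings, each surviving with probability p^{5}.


K_10 has 10!/(2^{5}·5!) = 945 labelled perfect matchings.
For each such perfect matching H, let X_H = 1 if all 5 edges of H are present in G. Then P[X_H = 1] = p^{5} = (3/10)^{5} = 243/100000.
By linearity of expectation: E[X] = Σ_H E[X_H] = 945 · p^{5} = 945 · 243/100000 = 45927/20000.
Numerically: E[X] ≈ 2.29635.

E[X] = 945 · (3/10)^{5} = 45927/20000 ≈ 2.29635.


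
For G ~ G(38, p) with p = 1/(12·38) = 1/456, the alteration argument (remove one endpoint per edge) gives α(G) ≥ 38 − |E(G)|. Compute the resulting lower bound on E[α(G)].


E[|E(G)|] = C(38, 2)·p = 703 · (1/456) = 37/24.
E[α(G)] ≥ n − E[|E(G)|] = 38 − 37/24 = 875/24.
Numerically: ≈ 36.45833.
(This is only a lower bound; the true E[α(G)] may be larger.)

E[α(G)] ≥ 875/24 ≈ 36.45833.


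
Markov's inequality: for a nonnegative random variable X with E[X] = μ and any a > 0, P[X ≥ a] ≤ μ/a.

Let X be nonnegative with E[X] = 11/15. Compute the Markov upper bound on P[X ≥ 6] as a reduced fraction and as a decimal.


μ = E[X] = 11/15, a = 6.
Markov: P[X ≥ 6] ≤ μ/a = (11/15)/6 = 11/90.
Numerically: ≈ 0.12222.
(Since a = 6 > μ = 0.73333, the bound 11/90 is < 1 and informative.)

P[X ≥ 6] ≤ 11/90 ≈ 0.12222.


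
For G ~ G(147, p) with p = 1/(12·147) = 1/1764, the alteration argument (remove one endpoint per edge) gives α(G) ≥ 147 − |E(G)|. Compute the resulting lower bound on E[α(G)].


E[|E(G)|] = C(147, 2)·p = 10731 · (1/1764) = 73/12.
E[α(G)] ≥ n − E[|E(G)|] = 147 − 73/12 = 1691/12.
Numerically: ≈ 140.916667.
(This is only a lower bound; the true E[α(G)] may be larger.)

E[α(G)] ≥ 1691/12 ≈ 140.916667.


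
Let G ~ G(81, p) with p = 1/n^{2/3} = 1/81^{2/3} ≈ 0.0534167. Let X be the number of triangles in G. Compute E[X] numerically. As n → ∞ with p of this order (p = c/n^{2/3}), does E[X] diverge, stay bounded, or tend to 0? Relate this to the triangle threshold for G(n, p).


Number of potential triangles: C(81, 3) = 85320.
Each occurs with probability p³ ≈ (0.0534167)³ ≈ 1.52415790e-04.
By linearity: E[X] = C(81, 3)·p³ ≈ 85320 · 1.52415790e-04 ≈ 13.004115.
Since α = 2/3 < 1, p = c/n^{2/3} ≫ 1/n is above the triangle threshold p ~ 1/n. Asymptotically E[X] ~ (c³/6)·n^{3(1−α)} = (1³/6)·n^{1} → ∞; triangles are abundant w.h.p.

E[X] ≈ 13.004115; in regime p = Θ(1/n^{2/3}) E[X] diverges (above the triangle threshold p ~ 1/n).


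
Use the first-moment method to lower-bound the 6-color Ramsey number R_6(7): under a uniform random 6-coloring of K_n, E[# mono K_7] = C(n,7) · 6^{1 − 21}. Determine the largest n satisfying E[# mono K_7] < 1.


We need C(n, 7) · 6^{1 − 21} < 1, i.e. C(n, 7) < 6^{21 − 1} = 3656158440062976.
Check values of n near the boundary:
  n = 566: C(566, 7) = 3557206237959440; 3557206237959440 < 3656158440062976? YES
  n = 567: C(567, 7) = 3601671315933933; 3601671315933933 < 3656158440062976? YES
  n = 568: C(568, 7) = 3646611956239704; 3646611956239704 < 3656158440062976? YES
  n = 569: C(569, 7) = 3692032389858348; 3692032389858348 < 3656158440062976? NO
  n = 570: C(570, 7) = 3737936877831720; 3737936877831720 < 3656158440062976? NO
  n = 571: C(571, 7) = 3784329711421830; 3784329711421830 < 3656158440062976? NO
The largest n with C(n, 7) < 3656158440062976 is n = 568 (where E[X] = 16882462760369/16926659444736 ≈ 0.9973889). Hence R_6(7) > 568, i.e. R_6(7) ≥ 569.

Largest n = 568; hence R_6(7) > 568.


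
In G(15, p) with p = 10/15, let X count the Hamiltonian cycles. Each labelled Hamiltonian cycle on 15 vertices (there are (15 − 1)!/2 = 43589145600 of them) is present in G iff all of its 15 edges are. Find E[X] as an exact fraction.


K_15 has (15 − 1)!/2 = 43589145600 labelled Hamiltonian cycles.
For each such Hamiltonian cycle H, let X_H = 1 if all 15 edges of H are present in G. Then P[X_H = 1] = p^{15} = (2/3)^{15} = 32768/14348907.
By linearity: E[X] = Σ_H E[X_H] = 43589145600 · p^{15} = 43589145600 · 32768/14348907 = 5877897625600/59049.
Numerically: E[X] ≈ 9.95e+07.

E[X] = 43589145600 · (2/3)^{15} = 5877897625600/59049 ≈ 9.95e+07.


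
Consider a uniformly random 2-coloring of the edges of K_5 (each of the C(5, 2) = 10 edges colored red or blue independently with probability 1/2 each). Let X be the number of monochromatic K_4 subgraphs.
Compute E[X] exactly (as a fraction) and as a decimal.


Let X = Σ_S X_S over the C(5, 4) = 5 subsets S of size 4, where X_S = 1 if the K_4 on S is monochromatic.
For a fixed S, the K_4 on S has C(4, 2) = 6 edges. P[all 6 edges red] = (1/2)^6, and likewise for blue, so P[monochromatic] = 2·(1/2)^6 = 2^{1 − 6} = 1/32.
By linearity of expectation: E[X] = C(5, 4) · 2^{1 − 6} = 5 · 1/32 = 5/32.
Numerically: E[X] ≈ 0.156.

E[X] = C(5,4)·2^(1−C(4,2)) = 5/32 ≈ 0.156.


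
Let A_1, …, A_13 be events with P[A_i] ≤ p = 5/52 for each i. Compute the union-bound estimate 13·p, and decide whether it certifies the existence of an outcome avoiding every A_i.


Union bound: P[∪_{i=1}^{13} A_i] ≤ Σ_i P[A_i] ≤ 13·p = 13·(5/52) = 5/4.
Numerically: 5/4 ≈ 1.250.
Is 5/4 < 1? NO.
Since the bound 5/4 is ≥ 1, the union bound is uninformative here; it does NOT by itself certify existence.

13·p = 5/4 ≈ 1.250; existence NOT certified by the union bound.


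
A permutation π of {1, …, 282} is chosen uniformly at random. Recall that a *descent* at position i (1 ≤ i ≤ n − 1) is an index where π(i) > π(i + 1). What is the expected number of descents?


Write X = Σ X_I over i = 1, …, 281, with X_I the indicator of one descent.
There are 281 indicators.
For each fixed i, the pair (π(i), π(i+1)) is a uniformly random ordered pair of distinct values from {1, …, 282}; by symmetry P[π(i) > π(i+1)] = 1/2.
By linearity: E[X] = 281 · (1/2) = (282 − 1) · (1/2) = 281/2 ≈ 140.5000.

E[X] = 281/2 = 140.5000.


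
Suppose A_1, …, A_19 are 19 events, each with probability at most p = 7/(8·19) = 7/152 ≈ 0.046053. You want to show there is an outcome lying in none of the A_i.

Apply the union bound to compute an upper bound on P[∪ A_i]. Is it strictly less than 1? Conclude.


Union bound: P[∪_{i=1}^{19} A_i] ≤ Σ_i P[A_i] ≤ 19·p = 19·(7/152) = 7/8.
Numerically: 7/8 ≈ 0.875000.
Is 7/8 < 1? YES.
Since P[∪ A_i] ≤ 7/8 < 1, the complement has P[∩ A_i^c] ≥ 1 − 7/8 = 1/8 > 0, so some outcome avoids every A_i.

19·p = 7/8 ≈ 0.875000; existence CERTIFIED by the union bound.


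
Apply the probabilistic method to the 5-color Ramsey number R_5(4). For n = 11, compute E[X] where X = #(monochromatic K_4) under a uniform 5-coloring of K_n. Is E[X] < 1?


E[X] = C(11, 4) · 5^{1 − 6} = 330 · 5^{−5} = 330/3125.
As a reduced fraction: E[X] = 66/625 ≈ 0.1056000.
Is E[X] < 1? YES.
Since E[X] < 1, there exists a 5-coloring of K_{11} with no monochromatic K_4; hence R_5(4) > 11.

E[X] = 66/625 ≈ 0.1056000; E[X] < 1, so R_5(4) > 11.


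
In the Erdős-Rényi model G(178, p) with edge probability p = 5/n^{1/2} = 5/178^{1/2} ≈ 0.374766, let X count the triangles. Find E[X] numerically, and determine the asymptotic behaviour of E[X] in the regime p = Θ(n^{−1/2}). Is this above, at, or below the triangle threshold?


Number of potential triangles: C(178, 3) = 924176.
Each occurs with probability p³ ≈ (0.374766)³ ≈ 5.26356523e-02.
By linearity: E[X] = C(178, 3)·p³ ≈ 924176 · 5.26356523e-02 ≈ 48644.606616.
Since α = 1/2 < 1, p = c/n^{1/2} ≫ 1/n is above the triangle threshold p ~ 1/n. Asymptotically E[X] ~ (c³/6)·n^{3(1−α)} = (5³/6)·n^{1.5} → ∞; triangles are abundant w.h.p.

E[X] ≈ 48644.606616; in regime p = Θ(1/n^{1/2}) E[X] diverges (above the triangle threshold p ~ 1/n).


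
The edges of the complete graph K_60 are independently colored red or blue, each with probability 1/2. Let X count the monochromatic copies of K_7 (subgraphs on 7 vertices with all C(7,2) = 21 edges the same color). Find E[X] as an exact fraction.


Let X = Σ_S X_S over the C(60, 7) = 386206920 subsets S of size 7, where X_S = 1 if the K_7 on S is monochromatic.
For a fixed S, the K_7 on S has C(7, 2) = 21 edges. P[all 21 edges red] = (1/2)^21, and likewise for blue, so P[monochromatic] = 2·(1/2)^21 = 2^{1 − 21} = 1/1048576.
By linearity of expectation: E[X] = C(60, 7) · 2^{1 − 21} = 386206920 · 1/1048576 = 48275865/131072.
Numerically: E[X] ≈ 368.315620.

E[X] = C(60,7)·2^(1−C(7,2)) = 48275865/131072 ≈ 368.315620.


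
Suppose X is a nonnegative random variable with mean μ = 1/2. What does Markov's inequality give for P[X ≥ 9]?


μ = E[X] = 1/2, a = 9.
Markov: P[X ≥ 9] ≤ μ/a = (1/2)/9 = 1/18.
Numerically: ≈ 0.05556.
(Since a = 9 > μ = 0.50000, the bound 1/18 is < 1 and informative.)

P[X ≥ 9] ≤ 1/18 ≈ 0.05556.


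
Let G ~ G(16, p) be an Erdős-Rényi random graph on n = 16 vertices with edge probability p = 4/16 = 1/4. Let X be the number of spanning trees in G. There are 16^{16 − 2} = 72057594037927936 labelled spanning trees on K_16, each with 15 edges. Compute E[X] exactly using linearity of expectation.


K_16 has 16^{16 − 2} = 72057594037927936 labelled spanning trees.
For each such spanning tree H, let X_H = 1 if all 15 edges of H are present in G. Then P[X_H = 1] = p^{15} = (1/4)^{15} = 1/1073741824.
By linearity of expectation: E[X] = Σ_H E[X_H] = 72057594037927936 · p^{15} = 72057594037927936 · 1/1073741824 = 67108864.
Numerically: E[X] ≈ 6.711e+07.

E[X] = 72057594037927936 · (1/4)^{15} = 67108864 ≈ 6.711e+07.


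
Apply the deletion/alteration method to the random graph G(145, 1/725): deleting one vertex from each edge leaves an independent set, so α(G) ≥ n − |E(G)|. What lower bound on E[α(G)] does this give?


E[|E(G)|] = C(145, 2)·p = 10440 · (1/725) = 72/5.
E[α(G)] ≥ n − E[|E(G)|] = 145 − 72/5 = 653/5.
Numerically: ≈ 130.60000.
(This is only a lower bound; the true E[α(G)] may be larger.)

E[α(G)] ≥ 653/5 ≈ 130.60000.


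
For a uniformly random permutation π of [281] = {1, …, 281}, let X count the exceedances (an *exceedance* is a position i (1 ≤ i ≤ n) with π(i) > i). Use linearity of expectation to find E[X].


Write X = Σ_{i=1}^{281} X_i, where X_i = 1_{π(i) > i}.
For each fixed i, π(i) is uniform over {1, …, 281} (marginal of a uniform permutation), so P[π(i) > i] = (n − i)/n. Summing: Σ_{i=1}^{281} (n − i)/n = (0 + 1 + … + 280)/281 = 281(281 − 1)/(2·281) = (281 − 1)/2.
Hence E[X] = Σ_{i=1}^{281} (281 − i)/281 = 140 ≈ 140.0000.

E[X] = 140 = 140.0000.


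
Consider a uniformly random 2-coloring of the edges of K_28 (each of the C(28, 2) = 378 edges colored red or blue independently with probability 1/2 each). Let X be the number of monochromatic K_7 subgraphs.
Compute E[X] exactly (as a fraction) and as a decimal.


Let X = Σ_S X_S over the C(28, 7) = 1184040 subsets S of size 7, where X_S = 1 if the K_7 on S is monochromatic.
For a fixed S, the K_7 on S has C(7, 2) = 21 edges. P[all 21 edges red] = (1/2)^21, and likewise for blue, so P[monochromatic] = 2·(1/2)^21 = 2^{1 − 21} = 1/1048576.
By linearity: E[X] = C(28, 7) · 2^{1 − 21} = 1184040 · 1/1048576 = 148005/131072.
Numerically: E[X] ≈ 1.129189.

E[X] = C(28,7)·2^(1−C(7,2)) = 148005/131072 ≈ 1.129189.


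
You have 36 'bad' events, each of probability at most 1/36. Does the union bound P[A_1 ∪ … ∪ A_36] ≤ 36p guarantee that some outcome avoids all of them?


Union bound: P[∪_{i=1}^{36} A_i] ≤ Σ_i P[A_i] ≤ 36·p = 36·(1/36) = 1.
Numerically: 1 ≈ 1.0000000.
Is 1 < 1? NO.
Since the bound 1 is ≥ 1, the union bound is uninformative here; it does NOT by itself certify existence.

36·p = 1 ≈ 1.0000000; existence NOT certified by the union bound.


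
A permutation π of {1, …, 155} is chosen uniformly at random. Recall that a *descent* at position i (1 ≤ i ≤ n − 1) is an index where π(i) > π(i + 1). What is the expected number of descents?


Write X = Σ X_I over i = 1, …, 154, with X_I the indicator of one descent.
There are 154 indicators.
For each fixed i, the pair (π(i), π(i+1)) is a uniformly random ordered pair of distinct values from {1, …, 155}; by symmetry P[π(i) > π(i+1)] = 1/2.
By linearity: E[X] = 154 · (1/2) = (155 − 1) · (1/2) = 77 ≈ 77.000000.

E[X] = 77 = 77.000000.


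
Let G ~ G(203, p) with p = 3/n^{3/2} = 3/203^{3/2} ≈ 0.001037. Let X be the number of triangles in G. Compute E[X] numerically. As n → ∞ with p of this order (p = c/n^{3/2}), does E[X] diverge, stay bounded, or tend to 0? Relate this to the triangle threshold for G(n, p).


Number of potential triangles: C(203, 3) = 1373701.
Each occurs with probability p³ ≈ (0.001037)³ ≈ 1.115916e-09.
By linearity: E[X] = C(203, 3)·p³ ≈ 1373701 · 1.115916e-09 ≈ 0.0015.
Since α = 3/2 > 1, p = c/n^{3/2} = o(1/n) is below the triangle threshold p ~ 1/n. Asymptotically E[X] ~ (c³/6)·n^{3(1−α)} = (3³/6)·n^{-1.5} → 0, so by Markov's inequality G has no triangles w.h.p.

E[X] ≈ 0.0015; in regime p = Θ(1/n^{3/2}) E[X] tends to 0 (below the triangle threshold p ~ 1/n).


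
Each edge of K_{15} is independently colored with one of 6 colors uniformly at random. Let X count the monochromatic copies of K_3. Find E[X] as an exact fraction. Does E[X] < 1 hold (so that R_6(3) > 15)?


E[X] = C(15, 3) · 6^{1 − 3} = 455 · 6^{−2} = 455/36.
As a reduced fraction: E[X] = 455/36 ≈ 12.639.
Is E[X] < 1? NO.
Since E[X] ≥ 1, the first-moment bound is inconclusive at n = 15; it does NOT by itself certify R_6(3) > 15.

E[X] = 455/36 ≈ 12.639; E[X] ≥ 1; first-moment method inconclusive here.


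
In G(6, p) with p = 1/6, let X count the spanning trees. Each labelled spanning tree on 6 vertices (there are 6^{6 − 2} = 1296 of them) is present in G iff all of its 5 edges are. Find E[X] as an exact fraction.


K_6 has 6^{6 − 2} = 1296 labelled spanning trees.
For each such spanning tree H, let X_H = 1 if all 5 edges of H are present in G. Then P[X_H = 1] = p^{5} = (1/6)^{5} = 1/7776.
By linearity of expectation: E[X] = Σ_H E[X_H] = 1296 · p^{5} = 1296 · 1/7776 = 1/6.
Numerically: E[X] ≈ 0.16667.

E[X] = 1296 · (1/6)^{5} = 1/6 ≈ 0.16667.


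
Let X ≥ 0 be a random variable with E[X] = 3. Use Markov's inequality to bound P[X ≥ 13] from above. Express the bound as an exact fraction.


μ = E[X] = 3, a = 13.
Markov: P[X ≥ 13] ≤ μ/a = (3)/13 = 3/13.
Numerically: ≈ 0.231.
(Since a = 13 > μ = 3.000, the bound 3/13 is < 1 and informative.)

P[X ≥ 13] ≤ 3/13 ≈ 0.231.


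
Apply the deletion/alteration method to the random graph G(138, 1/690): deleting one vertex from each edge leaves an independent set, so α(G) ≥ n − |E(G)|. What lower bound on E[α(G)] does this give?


E[|E(G)|] = C(138, 2)·p = 9453 · (1/690) = 137/10.
E[α(G)] ≥ n − E[|E(G)|] = 138 − 137/10 = 1243/10.
Numerically: ≈ 124.300000.
(This is only a lower bound; the true E[α(G)] may be larger.)

E[α(G)] ≥ 1243/10 ≈ 124.300000.


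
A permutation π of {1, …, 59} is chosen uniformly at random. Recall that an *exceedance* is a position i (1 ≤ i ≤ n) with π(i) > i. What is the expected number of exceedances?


Write X = Σ_{i=1}^{59} X_i, where X_i = 1_{π(i) > i}.
For each fixed i, π(i) is uniform over {1, …, 59} (marginal of a uniform permutation), so P[π(i) > i] = (n − i)/n. Summing: Σ_{i=1}^{59} (n − i)/n = (0 + 1 + … + 58)/59 = 59(59 − 1)/(2·59) = (59 − 1)/2.
Hence E[X] = Σ_{i=1}^{59} (59 − i)/59 = 29 ≈ 29.0000.

E[X] = 29 = 29.0000.


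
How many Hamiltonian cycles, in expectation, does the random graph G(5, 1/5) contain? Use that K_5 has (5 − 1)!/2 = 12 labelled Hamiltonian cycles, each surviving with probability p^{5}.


K_5 has (5 − 1)!/2 = 12 labelled Hamiltonian cycles.
For each such Hamiltonian cycle H, let X_H = 1 if all 5 edges of H are present in G. Then P[X_H = 1] = p^{5} = (1/5)^{5} = 1/3125.
By linearity: E[X] = Σ_H E[X_H] = 12 · p^{5} = 12 · 1/3125 = 12/3125.
Numerically: E[X] ≈ 0.00384.

E[X] = 12 · (1/5)^{5} = 12/3125 ≈ 0.00384.


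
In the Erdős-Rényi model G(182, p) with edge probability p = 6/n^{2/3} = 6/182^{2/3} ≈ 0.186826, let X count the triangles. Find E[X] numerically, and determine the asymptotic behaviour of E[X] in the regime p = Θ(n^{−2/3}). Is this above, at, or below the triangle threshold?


Number of potential triangles: C(182, 3) = 988260.
Each occurs with probability p³ ≈ (0.186826)³ ≈ 6.52095158e-03.
By linearity: E[X] = C(182, 3)·p³ ≈ 988260 · 6.52095158e-03 ≈ 6444.395604.
Since α = 2/3 < 1, p = c/n^{2/3} ≫ 1/n is above the triangle threshold p ~ 1/n. Asymptotically E[X] ~ (c³/6)·n^{3(1−α)} = (6³/6)·n^{1} → ∞; triangles are abundant w.h.p.

E[X] ≈ 6444.395604; in regime p = Θ(1/n^{2/3}) E[X] diverges (above the triangle threshold p ~ 1/n).


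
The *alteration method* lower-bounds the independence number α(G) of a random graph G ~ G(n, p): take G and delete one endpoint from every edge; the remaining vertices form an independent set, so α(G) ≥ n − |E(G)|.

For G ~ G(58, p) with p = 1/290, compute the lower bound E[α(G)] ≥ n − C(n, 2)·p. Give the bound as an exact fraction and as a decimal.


E[|E(G)|] = C(58, 2)·p = 1653 · (1/290) = 57/10.
E[α(G)] ≥ n − E[|E(G)|] = 58 − 57/10 = 523/10.
Numerically: ≈ 52.300000.
(This is only a lower bound; the true E[α(G)] may be larger.)

E[α(G)] ≥ 523/10 ≈ 52.300000.


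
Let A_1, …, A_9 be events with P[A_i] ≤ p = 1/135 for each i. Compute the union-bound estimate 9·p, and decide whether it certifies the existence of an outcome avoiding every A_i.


Union bound: P[∪_{i=1}^{9} A_i] ≤ Σ_i P[A_i] ≤ 9·p = 9·(1/135) = 1/15.
Numerically: 1/15 ≈ 0.0667.
Is 1/15 < 1? YES.
Since P[∪ A_i] ≤ 1/15 < 1, the complement has P[∩ A_i^c] ≥ 1 − 1/15 = 14/15 > 0, so some outcome avoids every A_i.

9·p = 1/15 ≈ 0.0667; existence CERTIFIED by the union bound.


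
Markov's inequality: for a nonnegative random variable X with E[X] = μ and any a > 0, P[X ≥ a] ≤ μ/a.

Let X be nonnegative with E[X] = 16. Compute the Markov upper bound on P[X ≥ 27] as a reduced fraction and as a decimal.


μ = E[X] = 16, a = 27.
Markov: P[X ≥ 27] ≤ μ/a = (16)/27 = 16/27.
Numerically: ≈ 0.593.
(Since a = 27 > μ = 16.000, the bound 16/27 is < 1 and informative.)

P[X ≥ 27] ≤ 16/27 ≈ 0.593.


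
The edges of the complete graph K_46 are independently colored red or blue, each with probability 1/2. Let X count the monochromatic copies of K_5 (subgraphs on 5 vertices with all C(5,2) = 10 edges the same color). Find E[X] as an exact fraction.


Let X = Σ_S X_S over the C(46, 5) = 1370754 subsets S of size 5, where X_S = 1 if the K_5 on S is monochromatic.
For a fixed S, the K_5 on S has C(5, 2) = 10 edges. P[all 10 edges red] = (1/2)^10, and likewise for blue, so P[monochromatic] = 2·(1/2)^10 = 2^{1 − 10} = 1/512.
Summing: E[X] = C(46, 5) · 2^{1 − 10} = 1370754 · 1/512 = 685377/256.
Numerically: E[X] ≈ 2677.253906.

E[X] = C(46,5)·2^(1−C(5,2)) = 685377/256 ≈ 2677.253906.


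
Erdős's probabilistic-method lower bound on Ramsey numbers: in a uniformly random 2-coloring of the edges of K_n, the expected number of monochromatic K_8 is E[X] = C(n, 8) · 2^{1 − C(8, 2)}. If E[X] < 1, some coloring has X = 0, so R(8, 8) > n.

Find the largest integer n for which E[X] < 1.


We need C(n, 8) · 2^{1 − 28} < 1, i.e. C(n, 8) < 2^{28 − 1} = 134217728.
Check values of n near the boundary:
  n = 41: C(41, 8) = 95548245; 95548245 < 134217728? YES
  n = 42: C(42, 8) = 118030185; 118030185 < 134217728? YES
  n = 43: C(43, 8) = 145008513; 145008513 < 134217728? NO
The largest n with C(n, 8) < 134217728 is n = 42 (where E[X] = 118030185/134217728 ≈ 0.87939). Hence R(8, 8) > 42, i.e. R(8, 8) ≥ 43.

Largest n = 42; hence R(8, 8) > 42.


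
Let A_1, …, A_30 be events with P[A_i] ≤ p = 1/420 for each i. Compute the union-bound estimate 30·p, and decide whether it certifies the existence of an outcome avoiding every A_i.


Union bound: P[∪_{i=1}^{30} A_i] ≤ Σ_i P[A_i] ≤ 30·p = 30·(1/420) = 1/14.
Numerically: 1/14 ≈ 0.071429.
Is 1/14 < 1? YES.
Since P[∪ A_i] ≤ 1/14 < 1, the complement has P[∩ A_i^c] ≥ 1 − 1/14 = 13/14 > 0, so some outcome avoids every A_i.

30·p = 1/14 ≈ 0.071429; existence CERTIFIED by the union bound.


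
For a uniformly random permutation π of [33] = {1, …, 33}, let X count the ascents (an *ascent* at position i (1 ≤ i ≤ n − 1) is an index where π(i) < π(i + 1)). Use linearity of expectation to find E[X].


Write X = Σ X_I over i = 1, …, 32, with X_I the indicator of one ascent.
There are 32 indicators.
For each fixed i, the pair (π(i), π(i+1)) is a uniformly random ordered pair of distinct values from {1, …, 33}; by symmetry P[π(i) < π(i+1)] = 1/2.
By linearity: E[X] = 32 · (1/2) = (33 − 1) · (1/2) = 16 ≈ 16.00000.

E[X] = 16 = 16.00000.


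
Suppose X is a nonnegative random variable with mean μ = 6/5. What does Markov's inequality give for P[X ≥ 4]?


μ = E[X] = 6/5, a = 4.
Markov: P[X ≥ 4] ≤ μ/a = (6/5)/4 = 3/10.
Numerically: ≈ 0.3000.
(Since a = 4 > μ = 1.2000, the bound 3/10 is < 1 and informative.)

P[X ≥ 4] ≤ 3/10 ≈ 0.3000.


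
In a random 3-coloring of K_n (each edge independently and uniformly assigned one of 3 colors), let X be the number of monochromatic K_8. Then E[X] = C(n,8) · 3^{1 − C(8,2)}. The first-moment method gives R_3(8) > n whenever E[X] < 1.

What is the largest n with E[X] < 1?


We need C(n, 8) · 3^{1 − 28} < 1, i.e. C(n, 8) < 3^{28 − 1} = 7625597484987.
Check values of n near the boundary:
  n = 150: C(150, 8) = 5257211409450; 5257211409450 < 7625597484987? YES
  n = 151: C(151, 8) = 5551321138650; 5551321138650 < 7625597484987? YES
  n = 152: C(152, 8) = 5859727868575; 5859727868575 < 7625597484987? YES
  n = 153: C(153, 8) = 6183023199255; 6183023199255 < 7625597484987? YES
  n = 154: C(154, 8) = 6521818990995; 6521818990995 < 7625597484987? YES
  n = 155: C(155, 8) = 6876747915675; 6876747915675 < 7625597484987? YES
  n = 156: C(156, 8) = 7248464019225; 7248464019225 < 7625597484987? YES
  n = 157: C(157, 8) = 7637643295425; 7637643295425 < 7625597484987? NO
The largest n with C(n, 8) < 7625597484987 is n = 156 (where E[X] = 805384891025/847288609443 ≈ 0.95054). Hence R_3(8) > 156, i.e. R_3(8) ≥ 157.

Largest n = 156; hence R_3(8) > 156.


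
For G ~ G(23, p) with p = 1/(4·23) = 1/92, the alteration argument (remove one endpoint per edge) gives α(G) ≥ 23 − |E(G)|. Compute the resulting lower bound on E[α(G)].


E[|E(G)|] = C(23, 2)·p = 253 · (1/92) = 11/4.
E[α(G)] ≥ n − E[|E(G)|] = 23 − 11/4 = 81/4.
Numerically: ≈ 20.250000.
(This is only a lower bound; the true E[α(G)] may be larger.)

E[α(G)] ≥ 81/4 ≈ 20.250000.


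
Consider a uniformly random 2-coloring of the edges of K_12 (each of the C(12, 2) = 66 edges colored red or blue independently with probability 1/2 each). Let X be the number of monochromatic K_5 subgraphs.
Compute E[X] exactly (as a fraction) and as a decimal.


Let X = Σ_S X_S over the C(12, 5) = 792 subsets S of size 5, where X_S = 1 if the K_5 on S is monochromatic.
For a fixed S, the K_5 on S has C(5, 2) = 10 edges. P[all 10 edges red] = (1/2)^10, and likewise for blue, so P[monochromatic] = 2·(1/2)^10 = 2^{1 − 10} = 1/512.
Summing: E[X] = C(12, 5) · 2^{1 − 10} = 792 · 1/512 = 99/64.
Numerically: E[X] ≈ 1.546875.

E[X] = C(12,5)·2^(1−C(5,2)) = 99/64 ≈ 1.546875.


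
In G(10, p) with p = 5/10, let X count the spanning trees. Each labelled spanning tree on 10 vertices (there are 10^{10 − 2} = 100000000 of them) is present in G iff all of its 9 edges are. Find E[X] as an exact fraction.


K_10 has 10^{10 − 2} = 100000000 labelled spanning trees.
For each such spanning tree H, let X_H = 1 if all 9 edges of H are present in G. Then P[X_H = 1] = p^{9} = (1/2)^{9} = 1/512.
By linearity: E[X] = Σ_H E[X_H] = 100000000 · p^{9} = 100000000 · 1/512 = 390625/2.
Numerically: E[X] ≈ 1.9531e+05.

E[X] = 100000000 · (1/2)^{9} = 390625/2 ≈ 1.9531e+05.


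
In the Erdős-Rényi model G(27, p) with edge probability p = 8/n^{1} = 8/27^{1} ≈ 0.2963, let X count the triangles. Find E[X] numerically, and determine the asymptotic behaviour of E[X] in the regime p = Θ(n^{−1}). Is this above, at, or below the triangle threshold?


Number of potential triangles: C(27, 3) = 2925.
Each occurs with probability p³ ≈ (0.2963)³ ≈ 2.601229e-02.
By linearity: E[X] = C(27, 3)·p³ ≈ 2925 · 2.601229e-02 ≈ 76.0860.
Here α = 1, so p = 8/n is exactly at the triangle threshold p ~ 1/n. Asymptotically E[X] → c³/6 = 8³/6 = 256/3 ≈ 85.3333, a bounded constant. In this regime the triangle count is asymptotically Poisson(c³/6).

E[X] ≈ 76.0860; in regime p = Θ(1/n^{1}) E[X] stays bounded (at the triangle threshold p ~ 1/n).


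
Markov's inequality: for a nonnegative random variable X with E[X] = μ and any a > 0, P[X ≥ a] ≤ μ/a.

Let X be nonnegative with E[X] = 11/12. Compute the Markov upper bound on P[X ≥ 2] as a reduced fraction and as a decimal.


μ = E[X] = 11/12, a = 2.
Markov: P[X ≥ 2] ≤ μ/a = (11/12)/2 = 11/24.
Numerically: ≈ 0.458333.
(Since a = 2 > μ = 0.916667, the bound 11/24 is < 1 and informative.)

P[X ≥ 2] ≤ 11/24 ≈ 0.458333.


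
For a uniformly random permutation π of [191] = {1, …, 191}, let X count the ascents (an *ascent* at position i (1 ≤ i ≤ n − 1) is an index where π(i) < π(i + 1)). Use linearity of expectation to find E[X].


Write X = Σ X_I over i = 1, …, 190, with X_I the indicator of one ascent.
There are 190 indicators.
For each fixed i, the pair (π(i), π(i+1)) is a uniformly random ordered pair of distinct values from {1, …, 191}; by symmetry P[π(i) < π(i+1)] = 1/2.
By linearity: E[X] = 190 · (1/2) = (191 − 1) · (1/2) = 95 ≈ 95.000.

E[X] = 95 = 95.000.


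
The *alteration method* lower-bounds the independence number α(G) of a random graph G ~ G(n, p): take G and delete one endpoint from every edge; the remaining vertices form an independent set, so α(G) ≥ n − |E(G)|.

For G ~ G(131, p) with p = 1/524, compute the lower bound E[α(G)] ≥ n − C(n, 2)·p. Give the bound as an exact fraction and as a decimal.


E[|E(G)|] = C(131, 2)·p = 8515 · (1/524) = 65/4.
E[α(G)] ≥ n − E[|E(G)|] = 131 − 65/4 = 459/4.
Numerically: ≈ 114.75000.
(This is only a lower bound; the true E[α(G)] may be larger.)

E[α(G)] ≥ 459/4 ≈ 114.75000.


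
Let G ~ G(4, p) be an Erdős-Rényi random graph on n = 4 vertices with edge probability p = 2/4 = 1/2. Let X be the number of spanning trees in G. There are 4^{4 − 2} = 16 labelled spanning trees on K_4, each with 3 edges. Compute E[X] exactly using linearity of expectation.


K_4 has 4^{4 − 2} = 16 labelled spanning trees.
For each such spanning tree H, let X_H = 1 if all 3 edges of H are present in G. Then P[X_H = 1] = p^{3} = (1/2)^{3} = 1/8.
By linearity: E[X] = Σ_H E[X_H] = 16 · p^{3} = 16 · 1/8 = 2.
Numerically: E[X] ≈ 2.

E[X] = 16 · (1/2)^{3} = 2 ≈ 2.


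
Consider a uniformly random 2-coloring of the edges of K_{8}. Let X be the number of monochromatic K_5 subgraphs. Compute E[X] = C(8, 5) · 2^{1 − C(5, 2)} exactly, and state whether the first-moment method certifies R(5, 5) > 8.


E[X] = C(8, 5) · 2^{1 − 10} = 56 · 2^{−9} = 56/512.
As a reduced fraction: E[X] = 7/64 ≈ 0.109.
Is E[X] < 1? YES.
Since E[X] < 1, there exists a 2-coloring of K_{8} with no monochromatic K_5; hence R(5, 5) > 8.

E[X] = 7/64 ≈ 0.109; E[X] < 1, so R(5, 5) > 8.


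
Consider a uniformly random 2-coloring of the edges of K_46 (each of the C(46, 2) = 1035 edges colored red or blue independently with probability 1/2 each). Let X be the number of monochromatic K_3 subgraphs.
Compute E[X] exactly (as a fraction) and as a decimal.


Let X = Σ_S X_S over the C(46, 3) = 15180 subsets S of size 3, where X_S = 1 if the K_3 on S is monochromatic.
For a fixed S, the K_3 on S has C(3, 2) = 3 edges. P[all 3 edges red] = (1/2)^3, and likewise for blue, so P[monochromatic] = 2·(1/2)^3 = 2^{1 − 3} = 1/4.
By linearity: E[X] = C(46, 3) · 2^{1 − 3} = 15180 · 1/4 = 3795.
Numerically: E[X] ≈ 3795.0000.

E[X] = C(46,3)·2^(1−C(3,2)) = 3795 ≈ 3795.0000.
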